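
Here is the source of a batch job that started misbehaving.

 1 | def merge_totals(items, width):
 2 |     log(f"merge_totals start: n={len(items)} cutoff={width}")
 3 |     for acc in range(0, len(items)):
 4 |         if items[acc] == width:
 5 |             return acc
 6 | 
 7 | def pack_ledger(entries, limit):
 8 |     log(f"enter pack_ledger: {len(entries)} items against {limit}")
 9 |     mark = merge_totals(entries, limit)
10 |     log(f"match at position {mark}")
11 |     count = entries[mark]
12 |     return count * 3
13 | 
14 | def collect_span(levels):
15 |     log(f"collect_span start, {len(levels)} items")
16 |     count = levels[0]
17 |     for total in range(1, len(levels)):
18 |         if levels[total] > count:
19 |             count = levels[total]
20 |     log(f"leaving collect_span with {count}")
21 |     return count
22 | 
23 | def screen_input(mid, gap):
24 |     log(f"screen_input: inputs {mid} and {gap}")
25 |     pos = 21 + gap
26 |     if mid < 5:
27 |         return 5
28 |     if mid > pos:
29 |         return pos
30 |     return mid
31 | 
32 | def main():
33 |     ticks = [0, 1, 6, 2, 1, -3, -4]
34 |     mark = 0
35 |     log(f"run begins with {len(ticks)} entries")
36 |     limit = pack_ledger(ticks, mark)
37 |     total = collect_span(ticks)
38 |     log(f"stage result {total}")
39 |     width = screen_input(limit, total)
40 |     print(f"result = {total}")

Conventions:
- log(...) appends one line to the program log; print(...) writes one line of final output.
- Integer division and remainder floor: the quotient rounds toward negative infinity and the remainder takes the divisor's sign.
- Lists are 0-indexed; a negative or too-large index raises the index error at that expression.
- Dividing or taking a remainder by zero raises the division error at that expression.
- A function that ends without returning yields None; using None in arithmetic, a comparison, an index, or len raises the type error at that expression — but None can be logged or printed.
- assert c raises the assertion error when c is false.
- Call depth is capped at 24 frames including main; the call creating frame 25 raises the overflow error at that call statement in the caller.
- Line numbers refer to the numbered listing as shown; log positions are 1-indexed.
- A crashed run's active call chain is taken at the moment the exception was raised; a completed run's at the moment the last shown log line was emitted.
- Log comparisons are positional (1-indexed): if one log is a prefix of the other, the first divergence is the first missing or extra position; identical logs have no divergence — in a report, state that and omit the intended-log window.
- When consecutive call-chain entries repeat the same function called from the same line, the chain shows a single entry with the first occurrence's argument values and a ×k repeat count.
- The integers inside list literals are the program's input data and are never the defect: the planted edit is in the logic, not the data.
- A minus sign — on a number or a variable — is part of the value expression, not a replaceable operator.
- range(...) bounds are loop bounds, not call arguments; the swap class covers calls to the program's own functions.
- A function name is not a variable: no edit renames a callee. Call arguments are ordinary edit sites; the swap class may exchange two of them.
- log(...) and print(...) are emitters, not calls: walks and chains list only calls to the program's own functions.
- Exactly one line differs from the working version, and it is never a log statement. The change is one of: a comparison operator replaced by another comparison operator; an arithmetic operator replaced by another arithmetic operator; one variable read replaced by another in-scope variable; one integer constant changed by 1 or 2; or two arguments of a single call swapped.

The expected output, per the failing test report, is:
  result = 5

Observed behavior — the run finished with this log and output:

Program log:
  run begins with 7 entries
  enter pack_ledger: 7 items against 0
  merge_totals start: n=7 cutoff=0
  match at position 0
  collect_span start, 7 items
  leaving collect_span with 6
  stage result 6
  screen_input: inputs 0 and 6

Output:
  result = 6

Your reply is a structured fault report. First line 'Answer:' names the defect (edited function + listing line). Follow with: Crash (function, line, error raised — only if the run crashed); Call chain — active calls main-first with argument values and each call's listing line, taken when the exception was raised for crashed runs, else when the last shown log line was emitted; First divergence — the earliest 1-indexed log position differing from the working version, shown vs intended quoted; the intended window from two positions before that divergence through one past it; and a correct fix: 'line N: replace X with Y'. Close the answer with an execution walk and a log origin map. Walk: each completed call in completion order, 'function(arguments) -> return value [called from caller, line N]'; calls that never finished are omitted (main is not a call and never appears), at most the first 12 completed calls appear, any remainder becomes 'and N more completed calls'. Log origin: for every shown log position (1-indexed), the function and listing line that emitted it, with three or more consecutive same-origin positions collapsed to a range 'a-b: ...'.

Answer: the defect is in main at line 40.
Key observation: The two runs log identically and part ways only at the printed values.
Call chain: main -> screen_input(0, 6) (called at line 39).
First divergence: none (the log streams are identical).
Execution walk:
  merge_totals([0, 1, 6, 2, 1, -3, -4], 0) -> 0  [called from pack_ledger, line 9]
  pack_ledger([0, 1, 6, 2, 1, -3, -4], 0) -> 0  [called from main, line 36]
  collect_span([0, 1, 6, 2, 1, -3, -4]) -> 6  [called from main, line 37]
  screen_input(0, 6) -> 5  [called from main, line 39]
Log origins:
  1: from main, line 35
  2: from pack_ledger, line 8
  3: from merge_totals, line 2
  4: from pack_ledger, line 10
  5: from collect_span, line 15
  6: from collect_span, line 20
  7: from main, line 38
  8: from screen_input, line 24
A correct fix: line 40: replace `total` with `width`.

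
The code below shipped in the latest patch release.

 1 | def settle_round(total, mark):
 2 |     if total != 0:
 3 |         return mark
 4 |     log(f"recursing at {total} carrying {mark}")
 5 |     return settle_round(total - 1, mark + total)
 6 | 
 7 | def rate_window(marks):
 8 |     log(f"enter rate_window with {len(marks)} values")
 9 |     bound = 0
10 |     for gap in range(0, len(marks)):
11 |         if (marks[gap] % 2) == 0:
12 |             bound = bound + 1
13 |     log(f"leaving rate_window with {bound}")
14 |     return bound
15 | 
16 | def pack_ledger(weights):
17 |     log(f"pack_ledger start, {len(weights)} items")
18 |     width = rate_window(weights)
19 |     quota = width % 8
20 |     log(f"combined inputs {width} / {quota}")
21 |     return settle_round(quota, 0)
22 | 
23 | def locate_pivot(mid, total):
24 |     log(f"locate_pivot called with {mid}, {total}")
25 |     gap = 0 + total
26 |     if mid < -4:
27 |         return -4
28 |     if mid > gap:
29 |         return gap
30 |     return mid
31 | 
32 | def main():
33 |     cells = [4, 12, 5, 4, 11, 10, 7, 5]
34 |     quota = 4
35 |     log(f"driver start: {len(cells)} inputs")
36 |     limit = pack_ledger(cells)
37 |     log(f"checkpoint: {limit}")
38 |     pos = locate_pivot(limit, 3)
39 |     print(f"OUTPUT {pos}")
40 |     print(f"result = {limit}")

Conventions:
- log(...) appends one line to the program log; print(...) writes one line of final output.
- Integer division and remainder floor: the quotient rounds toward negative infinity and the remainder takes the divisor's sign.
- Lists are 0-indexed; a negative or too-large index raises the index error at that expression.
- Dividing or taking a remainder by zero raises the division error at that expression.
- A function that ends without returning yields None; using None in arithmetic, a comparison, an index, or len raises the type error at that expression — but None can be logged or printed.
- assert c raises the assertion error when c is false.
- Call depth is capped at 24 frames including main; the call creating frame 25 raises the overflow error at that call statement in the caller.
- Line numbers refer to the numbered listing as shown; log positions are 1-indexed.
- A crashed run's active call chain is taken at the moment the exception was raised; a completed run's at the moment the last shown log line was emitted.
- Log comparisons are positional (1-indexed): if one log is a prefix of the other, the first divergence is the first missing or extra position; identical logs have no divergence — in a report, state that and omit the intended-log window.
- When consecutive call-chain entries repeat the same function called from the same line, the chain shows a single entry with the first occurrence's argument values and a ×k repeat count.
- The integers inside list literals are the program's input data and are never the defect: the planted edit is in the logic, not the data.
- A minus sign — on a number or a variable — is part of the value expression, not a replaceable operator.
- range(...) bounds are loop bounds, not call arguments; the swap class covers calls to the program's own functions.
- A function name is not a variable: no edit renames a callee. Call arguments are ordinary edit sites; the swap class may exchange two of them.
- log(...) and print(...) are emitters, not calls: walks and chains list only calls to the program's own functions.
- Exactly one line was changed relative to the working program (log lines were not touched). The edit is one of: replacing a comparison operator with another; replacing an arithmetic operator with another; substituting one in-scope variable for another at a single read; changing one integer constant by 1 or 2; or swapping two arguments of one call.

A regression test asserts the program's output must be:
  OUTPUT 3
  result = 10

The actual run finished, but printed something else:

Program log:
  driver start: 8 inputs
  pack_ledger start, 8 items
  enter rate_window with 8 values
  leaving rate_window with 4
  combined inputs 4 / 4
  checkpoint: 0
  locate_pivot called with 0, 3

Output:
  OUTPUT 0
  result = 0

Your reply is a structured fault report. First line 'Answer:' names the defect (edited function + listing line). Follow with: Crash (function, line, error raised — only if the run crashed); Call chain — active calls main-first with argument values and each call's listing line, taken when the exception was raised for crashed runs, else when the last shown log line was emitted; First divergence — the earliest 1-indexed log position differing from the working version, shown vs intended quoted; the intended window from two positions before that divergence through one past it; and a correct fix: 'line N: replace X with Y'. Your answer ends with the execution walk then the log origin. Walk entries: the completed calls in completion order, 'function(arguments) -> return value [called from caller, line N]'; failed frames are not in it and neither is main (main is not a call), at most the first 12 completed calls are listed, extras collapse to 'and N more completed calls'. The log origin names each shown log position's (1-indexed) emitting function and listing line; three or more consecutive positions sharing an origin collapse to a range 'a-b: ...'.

Answer: the defect is in settle_round at line 2.
Key fact: Log line 6 is where behavior first shows: 'checkpoint: 0' appears instead of 'recursing at 4 carrying 0'.
Call chain: main -> locate_pivot(0, 3) (called at line 38).
First divergence: position 6; shown 'checkpoint: 0' vs intended 'recursing at 4 carrying 0'.
Intended log window:
  4: leaving rate_window with 4
  5: combined inputs 4 / 4
  6: recursing at 4 carrying 0
  7: recursing at 3 carrying 4
Execution walk:
  rate_window([4, 12, 5, 4, 11, 10, 7, 5]) -> 4  [called from pack_ledger, line 18]
  settle_round(4, 0) -> 0  [called from pack_ledger, line 21]
  pack_ledger([4, 12, 5, 4, 11, 10, 7, 5]) -> 0  [called from main, line 36]
  locate_pivot(0, 3) -> 0  [called from main, line 38]
Log origins:
  1: logged in main at line 35
  2: logged in pack_ledger at line 17
  3: logged in rate_window at line 8
  4: logged in rate_window at line 13
  5: logged in pack_ledger at line 20
  6: logged in main at line 37
  7: logged in locate_pivot at line 24
A correct fix: line 2: replace `!=` with `<=`.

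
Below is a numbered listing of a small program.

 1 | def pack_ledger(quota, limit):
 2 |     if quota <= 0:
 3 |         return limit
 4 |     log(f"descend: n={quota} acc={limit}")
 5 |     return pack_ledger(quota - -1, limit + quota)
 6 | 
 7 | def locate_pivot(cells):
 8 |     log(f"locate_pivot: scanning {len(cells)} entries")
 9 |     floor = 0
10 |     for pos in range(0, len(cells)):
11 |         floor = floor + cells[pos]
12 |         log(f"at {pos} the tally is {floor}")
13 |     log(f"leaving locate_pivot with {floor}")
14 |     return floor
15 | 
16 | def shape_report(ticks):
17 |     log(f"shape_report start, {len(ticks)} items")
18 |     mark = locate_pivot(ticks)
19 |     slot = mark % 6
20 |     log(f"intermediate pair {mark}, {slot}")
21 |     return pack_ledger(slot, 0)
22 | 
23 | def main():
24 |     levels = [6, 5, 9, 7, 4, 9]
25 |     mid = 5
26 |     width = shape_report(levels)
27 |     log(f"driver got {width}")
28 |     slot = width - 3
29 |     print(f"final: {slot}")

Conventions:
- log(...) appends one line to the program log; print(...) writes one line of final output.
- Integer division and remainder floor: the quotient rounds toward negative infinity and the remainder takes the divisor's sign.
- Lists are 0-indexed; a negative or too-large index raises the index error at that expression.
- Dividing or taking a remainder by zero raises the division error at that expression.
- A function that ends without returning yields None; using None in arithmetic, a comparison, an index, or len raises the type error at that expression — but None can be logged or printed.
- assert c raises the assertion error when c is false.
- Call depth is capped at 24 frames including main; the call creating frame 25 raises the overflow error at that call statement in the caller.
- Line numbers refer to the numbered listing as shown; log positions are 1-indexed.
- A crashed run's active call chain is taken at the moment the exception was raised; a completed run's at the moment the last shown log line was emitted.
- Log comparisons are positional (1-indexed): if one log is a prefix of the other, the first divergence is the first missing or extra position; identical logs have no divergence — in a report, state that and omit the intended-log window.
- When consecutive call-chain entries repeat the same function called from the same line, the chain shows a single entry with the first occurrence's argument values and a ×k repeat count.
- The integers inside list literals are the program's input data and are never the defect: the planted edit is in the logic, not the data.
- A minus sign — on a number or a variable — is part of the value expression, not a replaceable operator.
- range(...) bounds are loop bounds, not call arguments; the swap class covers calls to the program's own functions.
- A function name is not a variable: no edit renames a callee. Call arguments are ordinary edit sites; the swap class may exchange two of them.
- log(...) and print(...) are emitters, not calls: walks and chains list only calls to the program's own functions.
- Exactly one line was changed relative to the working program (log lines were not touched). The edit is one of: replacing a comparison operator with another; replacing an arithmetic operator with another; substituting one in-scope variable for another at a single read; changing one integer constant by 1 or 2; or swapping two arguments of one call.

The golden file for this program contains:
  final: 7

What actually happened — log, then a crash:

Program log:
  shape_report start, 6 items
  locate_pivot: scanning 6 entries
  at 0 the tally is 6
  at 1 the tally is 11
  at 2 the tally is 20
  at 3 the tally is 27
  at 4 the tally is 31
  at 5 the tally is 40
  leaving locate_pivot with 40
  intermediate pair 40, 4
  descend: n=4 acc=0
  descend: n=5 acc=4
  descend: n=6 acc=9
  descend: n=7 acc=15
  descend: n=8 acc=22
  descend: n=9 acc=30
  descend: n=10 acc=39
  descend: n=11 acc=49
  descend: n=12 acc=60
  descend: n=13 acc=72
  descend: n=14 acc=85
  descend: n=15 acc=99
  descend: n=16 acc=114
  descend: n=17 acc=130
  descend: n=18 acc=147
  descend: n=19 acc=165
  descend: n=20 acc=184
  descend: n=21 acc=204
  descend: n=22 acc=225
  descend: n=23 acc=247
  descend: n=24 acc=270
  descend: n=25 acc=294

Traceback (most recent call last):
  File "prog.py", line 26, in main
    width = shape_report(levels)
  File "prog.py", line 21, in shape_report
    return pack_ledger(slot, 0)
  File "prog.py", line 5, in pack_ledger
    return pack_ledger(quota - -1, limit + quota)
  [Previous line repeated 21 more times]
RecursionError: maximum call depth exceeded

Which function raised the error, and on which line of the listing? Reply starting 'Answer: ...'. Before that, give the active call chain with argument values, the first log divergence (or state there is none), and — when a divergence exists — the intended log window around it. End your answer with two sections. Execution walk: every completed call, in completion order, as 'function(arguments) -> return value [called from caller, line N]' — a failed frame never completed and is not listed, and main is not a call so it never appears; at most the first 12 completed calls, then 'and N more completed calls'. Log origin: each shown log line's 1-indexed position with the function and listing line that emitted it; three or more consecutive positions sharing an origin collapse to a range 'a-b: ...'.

Answer: the error was raised in pack_ledger, line 5.
The tell: At log position 12 the runs split — shown 'descend: n=5 acc=4', but the working version logs 'descend: n=3 acc=4'.
Call chain: main -> shape_report([6, 5, 9, 7, 4, 9]) (called at line 26) -> pack_ledger(4, 0) (called at line 21) -> pack_ledger(5, 4) (called at line 5) ×21.
First divergence: at position 12 the run shows 'descend: n=5 acc=4' where the working version logs 'descend: n=3 acc=4'.
Intended log window:
  10: intermediate pair 40, 4
  11: descend: n=4 acc=0
  12: descend: n=3 acc=4
  13: descend: n=2 acc=7
Execution walk:
  locate_pivot([6, 5, 9, 7, 4, 9]) -> 40  [called from shape_report, line 18]
Log origins:
  1: logged in shape_report at line 17
  2: logged in locate_pivot at line 8
  3-8: logged in locate_pivot at line 12
  9: logged in locate_pivot at line 13
  10: logged in shape_report at line 20
  11-32: logged in pack_ledger at line 4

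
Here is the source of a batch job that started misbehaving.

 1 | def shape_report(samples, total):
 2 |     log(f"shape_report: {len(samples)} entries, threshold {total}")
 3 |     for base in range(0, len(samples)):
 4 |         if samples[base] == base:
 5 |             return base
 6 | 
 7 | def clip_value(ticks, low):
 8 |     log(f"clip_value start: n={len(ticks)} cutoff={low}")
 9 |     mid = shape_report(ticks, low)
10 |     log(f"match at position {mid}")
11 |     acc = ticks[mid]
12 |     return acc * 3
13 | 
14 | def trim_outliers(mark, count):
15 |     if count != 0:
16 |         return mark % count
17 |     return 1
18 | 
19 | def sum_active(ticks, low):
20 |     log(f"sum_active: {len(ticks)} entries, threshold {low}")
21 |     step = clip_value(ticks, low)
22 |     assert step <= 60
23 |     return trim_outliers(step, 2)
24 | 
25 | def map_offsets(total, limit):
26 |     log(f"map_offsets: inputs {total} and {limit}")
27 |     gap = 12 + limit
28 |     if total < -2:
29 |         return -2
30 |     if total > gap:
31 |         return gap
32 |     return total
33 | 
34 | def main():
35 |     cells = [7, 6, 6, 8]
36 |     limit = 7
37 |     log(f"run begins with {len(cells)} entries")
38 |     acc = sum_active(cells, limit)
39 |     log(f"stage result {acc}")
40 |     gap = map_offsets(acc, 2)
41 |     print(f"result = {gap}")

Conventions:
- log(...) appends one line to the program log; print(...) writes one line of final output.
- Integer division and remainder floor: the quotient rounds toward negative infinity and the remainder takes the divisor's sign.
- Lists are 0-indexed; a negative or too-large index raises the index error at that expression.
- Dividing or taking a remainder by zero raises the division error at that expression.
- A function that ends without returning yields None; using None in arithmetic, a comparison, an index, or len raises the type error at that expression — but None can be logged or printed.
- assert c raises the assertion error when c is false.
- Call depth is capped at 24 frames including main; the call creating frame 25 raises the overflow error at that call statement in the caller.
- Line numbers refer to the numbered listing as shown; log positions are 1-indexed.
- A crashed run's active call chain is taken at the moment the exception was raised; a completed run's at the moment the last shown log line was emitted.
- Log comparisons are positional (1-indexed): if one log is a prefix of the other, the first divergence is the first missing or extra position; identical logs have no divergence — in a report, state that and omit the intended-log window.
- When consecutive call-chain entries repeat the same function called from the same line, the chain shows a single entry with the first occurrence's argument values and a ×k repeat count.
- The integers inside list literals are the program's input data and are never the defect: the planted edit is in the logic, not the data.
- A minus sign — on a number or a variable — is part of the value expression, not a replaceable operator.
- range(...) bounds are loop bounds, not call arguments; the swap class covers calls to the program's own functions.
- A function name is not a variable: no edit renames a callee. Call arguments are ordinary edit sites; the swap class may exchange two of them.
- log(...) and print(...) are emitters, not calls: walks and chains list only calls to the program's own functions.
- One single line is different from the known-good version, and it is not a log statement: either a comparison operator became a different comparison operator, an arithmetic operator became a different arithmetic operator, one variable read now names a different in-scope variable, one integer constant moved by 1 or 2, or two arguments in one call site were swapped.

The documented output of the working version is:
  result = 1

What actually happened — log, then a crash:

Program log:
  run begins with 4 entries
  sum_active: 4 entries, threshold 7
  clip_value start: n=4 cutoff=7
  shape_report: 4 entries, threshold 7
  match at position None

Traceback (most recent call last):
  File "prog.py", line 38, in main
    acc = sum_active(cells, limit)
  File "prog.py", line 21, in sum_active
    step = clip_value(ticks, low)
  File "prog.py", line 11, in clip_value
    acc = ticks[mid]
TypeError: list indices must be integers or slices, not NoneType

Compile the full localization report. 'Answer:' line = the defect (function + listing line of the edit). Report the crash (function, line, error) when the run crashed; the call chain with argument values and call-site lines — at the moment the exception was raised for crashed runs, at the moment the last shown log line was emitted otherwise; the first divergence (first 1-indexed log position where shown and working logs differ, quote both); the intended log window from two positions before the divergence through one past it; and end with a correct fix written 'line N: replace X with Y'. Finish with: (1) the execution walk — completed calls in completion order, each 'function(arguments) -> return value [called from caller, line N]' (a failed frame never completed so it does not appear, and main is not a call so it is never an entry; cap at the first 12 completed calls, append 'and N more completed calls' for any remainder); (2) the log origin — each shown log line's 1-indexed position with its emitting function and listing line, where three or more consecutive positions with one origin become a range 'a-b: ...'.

Answer: the defect is in shape_report at line 4.
The tell: Log line 5 is where behavior first shows: 'match at position None' appears instead of 'match at position 0'.
Crash: clip_value, line 11, TypeError.
Call chain: main -> sum_active([7, 6, 6, 8], 7) (called at line 38) -> clip_value([7, 6, 6, 8], 7) (called at line 21).
First divergence: position 5; shown 'match at position None' vs intended 'match at position 0'.
Intended log window:
  3: clip_value start: n=4 cutoff=7
  4: shape_report: 4 entries, threshold 7
  5: match at position 0
  6: stage result 1
Execution walk:
  shape_report([7, 6, 6, 8], 7) -> None  [called from clip_value, line 9]
Log origins:
  1: logged in main at line 37
  2: logged in sum_active at line 20
  3: logged in clip_value at line 8
  4: logged in shape_report at line 2
  5: logged in clip_value at line 10
A correct fix: line 4: replace `samples[base] == base` with `samples[base] == total`.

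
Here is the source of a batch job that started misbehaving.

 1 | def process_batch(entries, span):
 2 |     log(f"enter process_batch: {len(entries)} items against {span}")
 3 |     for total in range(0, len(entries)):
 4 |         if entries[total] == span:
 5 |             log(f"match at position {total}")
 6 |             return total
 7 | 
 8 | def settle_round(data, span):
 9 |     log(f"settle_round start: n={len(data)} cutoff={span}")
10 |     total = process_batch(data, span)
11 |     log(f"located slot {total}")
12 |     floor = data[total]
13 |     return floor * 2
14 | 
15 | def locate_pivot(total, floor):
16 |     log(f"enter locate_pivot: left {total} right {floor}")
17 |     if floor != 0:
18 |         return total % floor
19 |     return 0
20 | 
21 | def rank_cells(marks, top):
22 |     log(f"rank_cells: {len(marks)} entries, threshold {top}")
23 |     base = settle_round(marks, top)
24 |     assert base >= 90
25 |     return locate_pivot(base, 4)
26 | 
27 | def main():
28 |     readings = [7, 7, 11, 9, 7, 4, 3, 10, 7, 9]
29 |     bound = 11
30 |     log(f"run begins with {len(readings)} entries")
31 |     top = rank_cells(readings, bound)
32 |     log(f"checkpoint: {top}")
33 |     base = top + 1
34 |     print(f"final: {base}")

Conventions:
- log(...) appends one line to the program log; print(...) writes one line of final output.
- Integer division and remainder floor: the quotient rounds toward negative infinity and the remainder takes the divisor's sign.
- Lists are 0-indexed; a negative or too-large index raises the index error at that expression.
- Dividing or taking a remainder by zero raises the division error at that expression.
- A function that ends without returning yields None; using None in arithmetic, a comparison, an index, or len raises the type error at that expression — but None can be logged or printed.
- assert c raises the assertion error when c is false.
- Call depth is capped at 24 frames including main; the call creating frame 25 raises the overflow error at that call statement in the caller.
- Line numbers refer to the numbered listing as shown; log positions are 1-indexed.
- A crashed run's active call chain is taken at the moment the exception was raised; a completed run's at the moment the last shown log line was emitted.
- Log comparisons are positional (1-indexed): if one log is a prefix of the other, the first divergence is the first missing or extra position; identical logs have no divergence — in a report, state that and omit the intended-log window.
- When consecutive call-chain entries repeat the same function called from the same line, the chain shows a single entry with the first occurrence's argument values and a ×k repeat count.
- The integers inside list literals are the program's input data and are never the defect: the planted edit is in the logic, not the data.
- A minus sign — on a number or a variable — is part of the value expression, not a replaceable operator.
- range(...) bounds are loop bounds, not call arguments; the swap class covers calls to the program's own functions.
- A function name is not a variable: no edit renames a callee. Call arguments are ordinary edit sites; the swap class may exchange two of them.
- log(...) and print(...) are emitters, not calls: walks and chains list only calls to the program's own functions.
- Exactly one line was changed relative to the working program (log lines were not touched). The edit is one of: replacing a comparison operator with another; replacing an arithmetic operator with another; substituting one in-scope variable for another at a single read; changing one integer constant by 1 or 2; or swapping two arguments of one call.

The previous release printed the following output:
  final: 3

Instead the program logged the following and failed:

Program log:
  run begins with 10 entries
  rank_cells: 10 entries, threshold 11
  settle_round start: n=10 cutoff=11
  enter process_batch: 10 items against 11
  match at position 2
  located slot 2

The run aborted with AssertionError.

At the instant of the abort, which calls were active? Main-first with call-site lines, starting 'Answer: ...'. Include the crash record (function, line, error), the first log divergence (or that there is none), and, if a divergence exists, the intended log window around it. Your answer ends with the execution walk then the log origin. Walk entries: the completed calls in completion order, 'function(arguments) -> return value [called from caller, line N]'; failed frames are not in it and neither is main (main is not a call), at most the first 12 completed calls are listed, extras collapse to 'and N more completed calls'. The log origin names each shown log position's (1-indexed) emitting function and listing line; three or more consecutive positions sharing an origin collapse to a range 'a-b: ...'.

Answer: main -> rank_cells (called at line 31).
Key fact: The faulty run's log stops after 6 lines; the working version's next line would be 'enter locate_pivot: left 22 right 4'.
Crash: rank_cells, line 24, AssertionError.
First divergence: position 7; the shown log stops at 6 lines while the working version next logs 'enter locate_pivot: left 22 right 4'.
Intended log window:
  5: match at position 2
  6: located slot 2
  7: enter locate_pivot: left 22 right 4
  8: checkpoint: 2
Execution walk:
  process_batch([7, 7, 11, 9, 7, 4, 3, 10, 7, 9], 11) -> 2  [called from settle_round, line 10]
  settle_round([7, 7, 11, 9, 7, 4, 3, 10, 7, 9], 11) -> 22  [called from rank_cells, line 23]
Log origin:
  1: from main, line 30
  2: from rank_cells, line 22
  3: from settle_round, line 9
  4: from process_batch, line 2
  5: from process_batch, line 5
  6: from settle_round, line 11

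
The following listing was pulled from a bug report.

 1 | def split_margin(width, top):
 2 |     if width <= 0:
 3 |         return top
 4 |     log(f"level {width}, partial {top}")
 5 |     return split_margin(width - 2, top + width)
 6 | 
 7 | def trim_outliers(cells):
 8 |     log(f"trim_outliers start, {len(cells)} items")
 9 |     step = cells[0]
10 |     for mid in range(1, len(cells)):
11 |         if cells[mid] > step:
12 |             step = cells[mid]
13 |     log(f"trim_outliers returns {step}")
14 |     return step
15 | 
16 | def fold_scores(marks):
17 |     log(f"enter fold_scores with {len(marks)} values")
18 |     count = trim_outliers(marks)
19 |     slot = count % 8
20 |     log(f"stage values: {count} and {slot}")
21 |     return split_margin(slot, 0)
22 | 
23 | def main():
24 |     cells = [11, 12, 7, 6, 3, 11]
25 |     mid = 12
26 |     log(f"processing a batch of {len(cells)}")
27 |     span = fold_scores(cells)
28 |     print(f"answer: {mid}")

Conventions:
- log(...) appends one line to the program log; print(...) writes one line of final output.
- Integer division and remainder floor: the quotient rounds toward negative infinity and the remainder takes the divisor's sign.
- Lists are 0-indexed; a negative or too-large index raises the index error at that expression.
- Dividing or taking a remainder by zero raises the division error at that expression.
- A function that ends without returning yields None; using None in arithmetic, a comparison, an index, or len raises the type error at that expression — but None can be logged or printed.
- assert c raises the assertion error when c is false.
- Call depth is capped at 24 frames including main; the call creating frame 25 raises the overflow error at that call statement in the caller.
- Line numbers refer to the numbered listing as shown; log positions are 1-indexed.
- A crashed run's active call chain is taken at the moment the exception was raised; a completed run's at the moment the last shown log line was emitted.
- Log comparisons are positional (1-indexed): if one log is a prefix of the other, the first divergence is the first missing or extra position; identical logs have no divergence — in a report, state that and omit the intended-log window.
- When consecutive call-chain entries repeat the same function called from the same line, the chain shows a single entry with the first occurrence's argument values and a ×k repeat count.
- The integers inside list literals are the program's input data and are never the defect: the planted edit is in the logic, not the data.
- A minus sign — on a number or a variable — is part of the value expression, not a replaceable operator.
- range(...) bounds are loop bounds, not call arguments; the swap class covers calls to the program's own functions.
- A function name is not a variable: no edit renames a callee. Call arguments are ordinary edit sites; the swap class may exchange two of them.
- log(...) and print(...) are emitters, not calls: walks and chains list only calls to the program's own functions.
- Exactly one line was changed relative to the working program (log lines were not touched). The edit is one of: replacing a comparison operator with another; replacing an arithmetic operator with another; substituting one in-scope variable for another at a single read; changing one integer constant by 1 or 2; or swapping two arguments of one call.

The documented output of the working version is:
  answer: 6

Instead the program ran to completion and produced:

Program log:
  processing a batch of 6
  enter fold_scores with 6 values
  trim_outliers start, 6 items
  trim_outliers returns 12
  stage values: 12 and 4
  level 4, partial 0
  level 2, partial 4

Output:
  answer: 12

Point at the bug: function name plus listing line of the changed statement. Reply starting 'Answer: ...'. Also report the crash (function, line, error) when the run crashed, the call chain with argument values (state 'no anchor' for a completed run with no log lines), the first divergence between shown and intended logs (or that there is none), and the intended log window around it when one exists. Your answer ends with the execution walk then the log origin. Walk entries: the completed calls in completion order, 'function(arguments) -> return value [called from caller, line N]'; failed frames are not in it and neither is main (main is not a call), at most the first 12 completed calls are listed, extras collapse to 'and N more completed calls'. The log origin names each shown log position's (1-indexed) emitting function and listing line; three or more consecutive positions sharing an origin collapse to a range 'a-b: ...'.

Answer: the defect is in main at line 28.
Core observation: Every logged value matches the working version; the printed result is what differs.
Call chain: main -> fold_scores([11, 12, 7, 6, 3, 11]) (called at line 27) -> split_margin(4, 0) (called at line 21) -> split_margin(2, 4) (called at line 5).
First divergence: none — the logs agree in full.
Execution walk:
  trim_outliers([11, 12, 7, 6, 3, 11]) -> 12  [called from fold_scores, line 18]
  split_margin(0, 6) -> 6  [called from split_margin, line 5]
  split_margin(2, 4) -> 6  [called from split_margin, line 5]
  split_margin(4, 0) -> 6  [called from fold_scores, line 21]
  fold_scores([11, 12, 7, 6, 3, 11]) -> 6  [called from main, line 27]
Origin of each log line:
  1: emitted by main (line 26)
  2: emitted by fold_scores (line 17)
  3: emitted by trim_outliers (line 8)
  4: emitted by trim_outliers (line 13)
  5: emitted by fold_scores (line 20)
  6: emitted by split_margin (line 4)
  7: emitted by split_margin (line 4)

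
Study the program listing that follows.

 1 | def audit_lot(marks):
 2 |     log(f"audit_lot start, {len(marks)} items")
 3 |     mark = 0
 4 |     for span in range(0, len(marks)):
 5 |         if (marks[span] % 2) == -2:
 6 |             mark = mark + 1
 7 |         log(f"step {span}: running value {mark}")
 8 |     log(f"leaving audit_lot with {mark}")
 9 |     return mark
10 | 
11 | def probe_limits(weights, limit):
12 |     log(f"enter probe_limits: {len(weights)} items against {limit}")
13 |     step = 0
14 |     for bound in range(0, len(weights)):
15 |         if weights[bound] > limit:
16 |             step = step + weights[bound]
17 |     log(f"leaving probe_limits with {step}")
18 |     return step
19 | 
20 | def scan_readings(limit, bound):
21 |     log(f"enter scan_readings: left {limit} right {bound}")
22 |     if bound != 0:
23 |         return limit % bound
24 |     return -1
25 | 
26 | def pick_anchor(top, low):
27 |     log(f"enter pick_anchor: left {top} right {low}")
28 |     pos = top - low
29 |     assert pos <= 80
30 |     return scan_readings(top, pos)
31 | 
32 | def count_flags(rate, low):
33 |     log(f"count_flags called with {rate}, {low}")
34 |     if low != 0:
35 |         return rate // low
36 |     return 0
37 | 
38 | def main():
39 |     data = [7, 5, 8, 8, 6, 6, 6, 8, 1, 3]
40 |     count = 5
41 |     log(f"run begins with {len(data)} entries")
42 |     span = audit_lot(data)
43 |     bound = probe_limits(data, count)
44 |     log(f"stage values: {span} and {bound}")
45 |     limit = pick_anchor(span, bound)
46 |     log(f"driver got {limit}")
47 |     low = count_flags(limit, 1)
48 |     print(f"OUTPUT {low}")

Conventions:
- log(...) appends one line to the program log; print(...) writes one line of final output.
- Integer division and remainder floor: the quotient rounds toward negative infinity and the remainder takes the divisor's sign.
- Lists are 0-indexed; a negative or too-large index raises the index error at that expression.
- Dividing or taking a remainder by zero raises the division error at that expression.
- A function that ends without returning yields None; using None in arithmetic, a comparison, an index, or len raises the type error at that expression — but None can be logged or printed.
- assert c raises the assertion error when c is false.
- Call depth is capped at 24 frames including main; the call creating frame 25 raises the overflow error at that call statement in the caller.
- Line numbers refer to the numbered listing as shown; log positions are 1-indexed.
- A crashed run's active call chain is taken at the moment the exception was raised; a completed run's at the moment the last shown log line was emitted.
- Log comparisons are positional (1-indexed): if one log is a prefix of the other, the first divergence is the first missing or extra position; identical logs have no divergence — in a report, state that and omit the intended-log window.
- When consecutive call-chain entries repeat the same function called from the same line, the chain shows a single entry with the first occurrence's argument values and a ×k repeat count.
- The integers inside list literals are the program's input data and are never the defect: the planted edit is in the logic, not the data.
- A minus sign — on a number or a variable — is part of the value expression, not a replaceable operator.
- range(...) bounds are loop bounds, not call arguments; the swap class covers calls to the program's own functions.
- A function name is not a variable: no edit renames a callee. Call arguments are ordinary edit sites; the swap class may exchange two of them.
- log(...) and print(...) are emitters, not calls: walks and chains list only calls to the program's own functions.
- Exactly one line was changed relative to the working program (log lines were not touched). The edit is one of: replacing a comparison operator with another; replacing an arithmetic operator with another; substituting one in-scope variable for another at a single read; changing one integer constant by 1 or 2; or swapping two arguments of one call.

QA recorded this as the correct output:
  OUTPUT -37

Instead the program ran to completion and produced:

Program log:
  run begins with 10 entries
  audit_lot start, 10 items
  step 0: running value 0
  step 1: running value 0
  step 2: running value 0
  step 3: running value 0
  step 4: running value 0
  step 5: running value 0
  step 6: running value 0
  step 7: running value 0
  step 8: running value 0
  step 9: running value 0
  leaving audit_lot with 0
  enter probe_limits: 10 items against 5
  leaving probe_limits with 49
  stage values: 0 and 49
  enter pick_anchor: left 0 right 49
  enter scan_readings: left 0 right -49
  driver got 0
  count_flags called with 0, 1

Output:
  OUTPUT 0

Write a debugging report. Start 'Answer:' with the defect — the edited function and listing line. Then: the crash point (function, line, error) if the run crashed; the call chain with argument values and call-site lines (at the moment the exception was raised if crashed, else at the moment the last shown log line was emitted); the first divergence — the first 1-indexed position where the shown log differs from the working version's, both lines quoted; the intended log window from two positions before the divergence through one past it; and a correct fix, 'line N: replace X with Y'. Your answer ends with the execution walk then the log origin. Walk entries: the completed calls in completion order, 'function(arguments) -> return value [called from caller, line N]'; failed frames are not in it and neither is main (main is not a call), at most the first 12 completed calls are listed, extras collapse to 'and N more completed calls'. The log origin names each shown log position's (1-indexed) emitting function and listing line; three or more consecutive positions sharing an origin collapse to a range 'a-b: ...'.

Answer: the defect is in audit_lot at line 5.
Key fact: Position 5 is the first bad log line: 'step 2: running value 0' should read 'step 2: running value 1'.
Call chain: main -> count_flags(0, 1) (called at line 47).
First divergence: position 5 — the shown line 'step 2: running value 0' should read 'step 2: running value 1'.
Intended log window:
  3: step 0: running value 0
  4: step 1: running value 0
  5: step 2: running value 1
  6: step 3: running value 2
Execution walk:
  audit_lot([7, 5, 8, 8, 6, 6, 6, 8, 1, 3]) -> 0  [called from main, line 42]
  probe_limits([7, 5, 8, 8, 6, 6, 6, 8, 1, 3], 5) -> 49  [called from main, line 43]
  scan_readings(0, -49) -> 0  [called from pick_anchor, line 30]
  pick_anchor(0, 49) -> 0  [called from main, line 45]
  count_flags(0, 1) -> 0  [called from main, line 47]
Log origin:
  1: logged in main at line 41
  2: logged in audit_lot at line 2
  3-12: logged in audit_lot at line 7
  13: logged in audit_lot at line 8
  14: logged in probe_limits at line 12
  15: logged in probe_limits at line 17
  16: logged in main at line 44
  17: logged in pick_anchor at line 27
  18: logged in scan_readings at line 21
  19: logged in main at line 46
  20: logged in count_flags at line 33
A correct fix: line 5: replace `-2` with `0`.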